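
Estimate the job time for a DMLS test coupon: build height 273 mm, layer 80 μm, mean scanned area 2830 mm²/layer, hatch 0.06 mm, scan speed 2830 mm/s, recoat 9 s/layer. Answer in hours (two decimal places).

24.33 hours

Layers = ⌈273/0.08⌉ = 3413.
Per-layer scan distance = 2830 / 0.06, so 47166.7 mm.
Laser time per layer = 47166.7 / 2830 = 16.6667 s.
Time per layer = 16.6667 + 9, so 25.6667 s.
Build time = 3413 × 25.6667 = 87600.4471 s = 24.33 hours.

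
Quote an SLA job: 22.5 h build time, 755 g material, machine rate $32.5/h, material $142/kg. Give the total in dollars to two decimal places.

Time charge = 32.5 × 22.5 = $731.25.
Material cost = 142 × 755/1000, so $107.21.
Job cost: 731.25 + 107.21 = $838.46.

$838.46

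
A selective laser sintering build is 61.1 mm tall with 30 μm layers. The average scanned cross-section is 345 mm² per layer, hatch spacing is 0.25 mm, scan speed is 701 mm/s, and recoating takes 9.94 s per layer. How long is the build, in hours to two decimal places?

6.74 hours

Layers = ⌈61.1/0.03⌉ = 2037.
Per-layer scan distance: 345 / 0.25 → 1380 mm.
Scan time per layer = 1380 / 701 = 1.9686 s.
Layer cycle = 1.9686 + 9.94 = 11.9086 s.
2037 layers × 11.9086 s/layer = 24257.8182 s, i.e. 6.74 hours.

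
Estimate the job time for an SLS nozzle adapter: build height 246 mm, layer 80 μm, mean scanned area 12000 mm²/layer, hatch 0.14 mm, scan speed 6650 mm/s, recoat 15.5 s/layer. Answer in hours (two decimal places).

Number of layers: 246 / 0.08 → 3075 (rounded up).
Hatch length per layer: 12000 / 0.14 → 85714.3 mm.
Scan time per layer = 85714.3 / 6650, so 12.8894 s.
Layer cycle = 12.8894 + 15.5, so 28.3894 s.
Build time = 3075 × 28.3894 = 87297.405 s = 24.25 hours.

24.25 hours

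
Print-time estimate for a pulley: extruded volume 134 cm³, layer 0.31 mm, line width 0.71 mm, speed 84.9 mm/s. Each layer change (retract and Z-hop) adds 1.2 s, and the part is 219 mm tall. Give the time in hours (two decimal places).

Line area: 0.31 × 0.71 → 0.2201 mm².
Total extruded path = 134000/0.2201 = 608814.2 mm.
Time extruding = 608814.2 / 84.9 = 7171 s.
Layer count = ceil(219 / 0.31) = 707.
Z-hop total = 707 × 1.2, so 848.4 s.
Altogether 7171 + 848.4 = 8019.4 s, i.e. 2.23 hours.

2.23 hours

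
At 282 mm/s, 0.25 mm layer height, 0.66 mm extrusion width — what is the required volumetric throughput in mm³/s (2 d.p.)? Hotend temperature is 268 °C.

Extrusion cross-section = 0.25 × 0.66, so 0.165 mm².
Q = v·A = 282 × 0.165 = 46.53 mm³/s.

46.53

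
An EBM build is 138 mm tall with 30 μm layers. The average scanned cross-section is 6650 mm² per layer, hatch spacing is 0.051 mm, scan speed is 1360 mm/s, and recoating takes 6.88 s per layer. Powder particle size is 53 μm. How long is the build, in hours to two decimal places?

Layers = ⌈138/0.03⌉ = 4600.
Hatch length per layer: 6650 / 0.051 → 130392.2 mm.
Per-layer scan time = 130392.2 / 1360, so 95.8766 s.
Layer cycle = 95.8766 + 6.88 = 102.7566 s.
4600 layers × 102.7566 s/layer = 472680.36 s, i.e. 131.30 hours.

131.30 hours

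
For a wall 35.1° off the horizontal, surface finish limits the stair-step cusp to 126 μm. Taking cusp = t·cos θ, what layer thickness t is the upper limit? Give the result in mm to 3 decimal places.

0.154 mm

Layer height = cusp / cos(35.1°) = 0.126 / 0.8181 = 0.154 mm.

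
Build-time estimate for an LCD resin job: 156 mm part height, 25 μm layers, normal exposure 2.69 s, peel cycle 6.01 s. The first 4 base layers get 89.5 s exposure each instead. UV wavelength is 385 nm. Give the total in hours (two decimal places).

Layers = ⌈156/0.025⌉ = 6240.
Burn-in layers = 4 × (89.5 + 6.01) = 382.04 s.
Normal layers = 6236 × (2.69 + 6.01) = 54253.2 s.
Total = 382.04 + 54253.2 = 54635.24 s = 15.18 hours.

15.18 hours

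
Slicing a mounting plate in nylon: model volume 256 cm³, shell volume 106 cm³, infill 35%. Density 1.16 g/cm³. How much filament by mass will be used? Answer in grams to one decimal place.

Infill region = 256 − 106 = 150 cm³.
Infill volume = 0.35 × 150 = 52.5 cm³.
Total extruded = 106 + 52.5 = 158.5 cm³.
Mass: 158.5 × 1.16 → 183.86 g.

183.9 g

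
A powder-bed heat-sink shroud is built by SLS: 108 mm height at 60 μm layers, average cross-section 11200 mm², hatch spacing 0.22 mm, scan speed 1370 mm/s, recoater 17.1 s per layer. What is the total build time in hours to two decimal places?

27.13 hours

Number of layers: 108 / 0.06 → 1800 (rounded up).
Per-layer scan distance = 11200 / 0.22, so 50909.1 mm.
Per-layer scan time: 50909.1 / 1370 → 37.1599 s.
Layer cycle: 37.1599 + 17.1 → 54.2599 s.
Build time = 1800 × 54.2599 = 97667.82 s = 27.13 hours.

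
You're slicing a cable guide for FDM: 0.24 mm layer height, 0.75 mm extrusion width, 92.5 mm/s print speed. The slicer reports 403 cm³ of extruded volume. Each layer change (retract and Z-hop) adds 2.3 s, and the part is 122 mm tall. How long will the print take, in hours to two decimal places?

Extrusion cross-section: 0.24 × 0.75 → 0.18 mm².
Toolpath length = 403 cm³ / 0.18 mm² = 403000 / 0.18 = 2238888.9 mm.
Time extruding = 2238888.9 / 92.5 = 24204.2 s.
Layers = ⌈122/0.24⌉ = 509.
Layer-change overhead = 509 × 2.3, so 1170.7 s.
Altogether 24204.2 + 1170.7 = 25374.9 s, i.e. 7.05 hours.

7.05 hours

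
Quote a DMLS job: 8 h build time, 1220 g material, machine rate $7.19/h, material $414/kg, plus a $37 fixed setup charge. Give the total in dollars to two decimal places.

$599.60

Machine cost = 7.19 × 8, so $57.52.
Material cost = 414 × 1220/1000 = $505.08.
Adding setup: 57.52 + 505.08 + 37 → $599.60.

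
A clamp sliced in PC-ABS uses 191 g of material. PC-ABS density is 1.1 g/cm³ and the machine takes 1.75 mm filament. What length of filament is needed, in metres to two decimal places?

Extruded volume: 191/1.1 = 173.6364 cm³ (173636.4 mm³).
A = π r² = π × 0.875² = 2.4053 mm².
L = V/A = 173636.4/2.4053 = 72189.08 mm → 72.19 m.

72.19 m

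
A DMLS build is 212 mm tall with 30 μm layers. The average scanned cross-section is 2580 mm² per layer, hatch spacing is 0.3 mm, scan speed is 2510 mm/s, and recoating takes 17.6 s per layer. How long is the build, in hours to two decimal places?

Layers = ⌈212/0.03⌉ = 7067.
Scan path per layer = 2580 / 0.3, so 8600 mm.
Laser time per layer = 8600 / 2510 = 3.4263 s.
Per-layer time: 3.4263 + 17.6 → 21.0263 s.
Total: 7067 × 21.0263 s = 148592.8621 s → 41.28 hours.

41.28 hours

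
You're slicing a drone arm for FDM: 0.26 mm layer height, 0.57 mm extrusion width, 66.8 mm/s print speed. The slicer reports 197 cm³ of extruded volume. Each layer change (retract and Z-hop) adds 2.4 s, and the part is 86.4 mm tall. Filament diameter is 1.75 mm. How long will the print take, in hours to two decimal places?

5.75 hours

Bead cross-section: 0.26 × 0.57 → 0.1482 mm².
Toolpath length = 197 cm³ / 0.1482 mm² = 197000 / 0.1482 = 1329284.8 mm.
Print-move time = 1329284.8 / 66.8 = 19899.5 s.
Layer count = ceil(86.4 / 0.26) = 333.
Non-print overhead = 333 × 2.4 = 799.2 s.
Altogether 19899.5 + 799.2 = 20698.7 s, i.e. 5.75 hours.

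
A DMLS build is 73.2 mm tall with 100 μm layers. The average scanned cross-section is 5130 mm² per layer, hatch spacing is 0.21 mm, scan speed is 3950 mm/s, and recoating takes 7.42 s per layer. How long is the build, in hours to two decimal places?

2.77 hours

Layer count = ceil(73.2 / 0.1) = 732.
Hatch length per layer = 5130 / 0.21, so 24428.6 mm.
Laser time per layer: 24428.6 / 3950 → 6.1845 s.
Per-layer time = 6.1845 + 7.42, so 13.6045 s.
732 layers × 13.6045 s/layer = 9958.494 s, i.e. 2.77 hours.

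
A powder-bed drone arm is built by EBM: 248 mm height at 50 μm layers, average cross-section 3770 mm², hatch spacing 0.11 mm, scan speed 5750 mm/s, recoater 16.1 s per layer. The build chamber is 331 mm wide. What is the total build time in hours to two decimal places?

Number of layers: 248 / 0.05 → 4960 (rounded up).
Hatch length per layer: 3770 / 0.11 → 34272.7 mm.
Scan time per layer: 34272.7 / 5750 → 5.9605 s.
Time per layer = 5.9605 + 16.1 = 22.0605 s.
4960 layers × 22.0605 s/layer = 109420.08 s, i.e. 30.39 hours.

30.39 hours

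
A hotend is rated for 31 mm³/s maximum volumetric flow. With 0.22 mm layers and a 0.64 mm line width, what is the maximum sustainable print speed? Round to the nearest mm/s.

A = 0.22 × 0.64, so 0.1408 mm².
v_max = Q/A = 31/0.1408 = 220.17 mm/s → 220 mm/s.

220 mm/s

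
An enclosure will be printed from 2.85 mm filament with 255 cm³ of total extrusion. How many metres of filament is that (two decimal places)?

A = π r² = π × 1.425² = 6.3794 mm².
Length = 255 cm³ / 6.3794 mm² = 255000 / 6.3794 = 39972.41 mm = 39.97 m.

39.97 m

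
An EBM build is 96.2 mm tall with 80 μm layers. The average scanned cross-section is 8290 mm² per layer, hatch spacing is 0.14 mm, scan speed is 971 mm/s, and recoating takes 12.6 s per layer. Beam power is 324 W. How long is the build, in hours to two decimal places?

24.59 hours

Layer count = ceil(96.2 / 0.08) = 1203.
Scan path per layer = 8290 / 0.14, so 59214.3 mm.
Beam time per layer: 59214.3 / 971 → 60.9828 s.
Per-layer time = 60.9828 + 12.6, so 73.5828 s.
1203 layers × 73.5828 s/layer = 88520.1084 s, i.e. 24.59 hours.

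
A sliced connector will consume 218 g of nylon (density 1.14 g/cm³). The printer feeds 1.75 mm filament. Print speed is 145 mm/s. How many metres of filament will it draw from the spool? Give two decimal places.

79.50 m

Extruded volume: 218/1.14 = 191.2281 cm³ (191228.1 mm³).
Filament cross-section = π × (1.75/2)² = 2.4053 mm².
Length = 191228.1 / 2.4053 = 79502.81 mm = 79.50 m.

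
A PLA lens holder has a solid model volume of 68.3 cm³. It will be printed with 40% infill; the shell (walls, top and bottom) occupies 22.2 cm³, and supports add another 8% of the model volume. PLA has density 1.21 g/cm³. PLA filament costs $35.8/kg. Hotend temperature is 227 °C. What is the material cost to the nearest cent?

Interior volume = 68.3 − 22.2 = 46.1 cm³.
Infill volume = 0.40 × 46.1, so 18.44 cm³.
Support = 0.08 × 68.3, so 5.464 cm³.
Total extruded = 22.2 + 18.44 + 5.464 = 46.104 cm³.
Mass: 46.104 × 1.21 → 55.78584 g.
At $35.8/kg: 55.78584/1000 × 35.8 = $2.00.

$2.00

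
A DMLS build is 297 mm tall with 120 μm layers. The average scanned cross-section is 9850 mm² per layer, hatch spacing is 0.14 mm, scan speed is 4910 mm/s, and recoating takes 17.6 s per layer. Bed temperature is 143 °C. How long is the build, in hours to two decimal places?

21.95 hours

Number of layers: 297 / 0.12 → 2475 (rounded up).
Scan path per layer = 9850 / 0.14 = 70357.1 mm.
Scan time per layer = 70357.1 / 4910 = 14.3293 s.
Layer cycle = 14.3293 + 17.6, so 31.9293 s.
Build time = 2475 × 31.9293 = 79025.0175 s = 21.95 hours.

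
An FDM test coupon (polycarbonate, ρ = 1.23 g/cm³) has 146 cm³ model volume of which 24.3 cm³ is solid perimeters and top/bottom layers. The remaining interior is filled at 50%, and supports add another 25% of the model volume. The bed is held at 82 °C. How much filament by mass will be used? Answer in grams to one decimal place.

149.6 g

Infill region: 146 − 24.3 → 121.7 cm³.
Deposited infill: 0.50 × 121.7 → 60.85 cm³.
Support = 0.25 × 146, so 36.5 cm³.
Total extruded: 24.3 + 60.85 + 36.5 → 121.65 cm³.
Mass = 121.65 × 1.23 = 149.6295 g.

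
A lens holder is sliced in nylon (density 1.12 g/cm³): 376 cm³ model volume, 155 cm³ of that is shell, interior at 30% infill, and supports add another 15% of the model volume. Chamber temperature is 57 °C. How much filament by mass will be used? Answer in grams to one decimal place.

311.0 g

Interior volume = 376 − 155, so 221 cm³.
Infill volume: 0.30 × 221 → 66.3 cm³.
Support = 0.15 × 376, so 56.4 cm³.
Total extruded = 155 + 66.3 + 56.4, so 277.7 cm³.
Mass: 277.7 × 1.12 → 311.024 g.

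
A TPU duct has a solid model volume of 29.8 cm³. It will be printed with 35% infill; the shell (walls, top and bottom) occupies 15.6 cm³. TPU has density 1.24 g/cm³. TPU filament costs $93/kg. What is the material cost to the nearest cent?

$2.37

Infill region = 29.8 − 15.6, so 14.2 cm³.
Infill volume = 0.35 × 14.2 = 4.97 cm³.
Deposited volume = 15.6 + 4.97 = 20.57 cm³.
Mass = 20.57 × 1.24 = 25.5068 g.
Cost = 25.5068 g / 1000 × $93/kg = $2.37.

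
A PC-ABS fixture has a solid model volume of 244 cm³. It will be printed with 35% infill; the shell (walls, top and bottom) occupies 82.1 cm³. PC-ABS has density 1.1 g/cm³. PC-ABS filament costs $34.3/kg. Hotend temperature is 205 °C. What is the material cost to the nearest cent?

Interior volume = 244 − 82.1 = 161.9 cm³.
Infill volume = 0.35 × 161.9 = 56.665 cm³.
Total printed volume: 82.1 + 56.665 → 138.765 cm³.
Mass = 138.765 × 1.1, so 152.6415 g.
At $34.3/kg: 152.6415/1000 × 34.3 = $5.24.

$5.24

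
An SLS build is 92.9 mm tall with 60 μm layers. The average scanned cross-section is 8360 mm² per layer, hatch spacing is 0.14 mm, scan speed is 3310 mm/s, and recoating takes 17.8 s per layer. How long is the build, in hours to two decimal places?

Layers = ⌈92.9/0.06⌉ = 1549.
Hatch length per layer: 8360 / 0.14 → 59714.3 mm.
Laser time per layer = 59714.3 / 3310 = 18.0406 s.
Time per layer = 18.0406 + 17.8 = 35.8406 s.
Total: 1549 × 35.8406 s = 55517.0894 s → 15.42 hours.

15.42 hours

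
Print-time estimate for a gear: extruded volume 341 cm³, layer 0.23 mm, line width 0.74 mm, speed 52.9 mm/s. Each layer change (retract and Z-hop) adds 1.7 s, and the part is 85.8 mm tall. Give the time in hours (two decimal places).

10.70 hours

Extrusion cross-section = 0.23 × 0.74 = 0.1702 mm².
Total extruded path = 341000/0.1702 = 2003525.3 mm.
Extrusion time = 2003525.3 / 52.9 = 37873.8 s.
Layer count = ceil(85.8 / 0.23) = 374.
Non-print overhead = 374 × 1.7 = 635.8 s.
Altogether 37873.8 + 635.8 = 38509.6 s, i.e. 10.70 hours.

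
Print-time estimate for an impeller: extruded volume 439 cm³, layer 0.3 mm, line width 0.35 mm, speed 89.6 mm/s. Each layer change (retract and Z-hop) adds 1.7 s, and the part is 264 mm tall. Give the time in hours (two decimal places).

Extrusion cross-section: 0.3 × 0.35 → 0.105 mm².
Total extruded path = 439000/0.105 = 4180952.4 mm.
Print-move time = 4180952.4 / 89.6 = 46662.4 s.
Number of layers: 264 / 0.3 → 880 (rounded up).
Layer-change overhead: 880 × 1.7 → 1496 s.
Altogether 46662.4 + 1496 = 48158.4 s, i.e. 13.38 hours.

13.38 hours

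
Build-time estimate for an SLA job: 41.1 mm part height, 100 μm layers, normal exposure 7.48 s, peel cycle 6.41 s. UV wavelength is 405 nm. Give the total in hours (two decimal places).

Number of layers: 41.1 / 0.1 → 411 (rounded up).
Per-layer time = 7.48 + 6.41, so 13.89 s.
Build time: 411 × 13.89 s = 5708.79 s, i.e. 1.59 hours.

1.59 hours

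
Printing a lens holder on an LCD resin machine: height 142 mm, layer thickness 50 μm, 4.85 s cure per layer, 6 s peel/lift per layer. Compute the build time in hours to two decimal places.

8.56 hours

Number of layers: 142 / 0.05 → 2840 (rounded up).
Each layer takes = 4.85 + 6 = 10.85 s.
Total = 2840 × 10.85 = 30814 s = 8.56 hours.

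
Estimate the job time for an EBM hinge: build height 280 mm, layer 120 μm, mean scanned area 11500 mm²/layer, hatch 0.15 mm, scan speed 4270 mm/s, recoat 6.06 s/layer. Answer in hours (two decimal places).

15.57 hours

Layer count = ceil(280 / 0.12) = 2334.
Per-layer scan distance = 11500 / 0.15, so 76666.7 mm.
Scan time per layer = 76666.7 / 4270, so 17.9547 s.
Per-layer time: 17.9547 + 6.06 → 24.0147 s.
Build time = 2334 × 24.0147 = 56050.3098 s = 15.57 hours.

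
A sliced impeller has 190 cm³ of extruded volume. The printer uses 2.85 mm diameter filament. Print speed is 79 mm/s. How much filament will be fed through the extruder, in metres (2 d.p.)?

29.78 m

A = π r² = π × 1.425² = 6.3794 mm².
L = 190000 mm³ / 6.3794 mm² = 29783.37 mm, i.e. 29.78 m.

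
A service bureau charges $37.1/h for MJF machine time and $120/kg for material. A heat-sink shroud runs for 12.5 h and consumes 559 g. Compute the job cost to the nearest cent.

$530.83

Machine cost = 37.1 × 12.5, so $463.75.
Feedstock cost: 120 × 559/1000 → $67.08.
Job cost: 463.75 + 67.08 = $530.83.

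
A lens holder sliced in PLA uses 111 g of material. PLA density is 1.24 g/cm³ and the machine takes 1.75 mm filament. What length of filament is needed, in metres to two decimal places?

37.22 m

Extruded volume: 111/1.24 = 89.5161 cm³ (89516.1 mm³).
Filament cross-section = π × (1.75/2)² = 2.4053 mm².
Length = 89516.1 / 2.4053 = 37216.19 mm = 37.22 m.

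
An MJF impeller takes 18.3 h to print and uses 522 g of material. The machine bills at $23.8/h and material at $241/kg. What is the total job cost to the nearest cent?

$561.34

Time charge = 23.8 × 18.3, so $435.54.
Feedstock cost = 241 × 522/1000 = $125.802.
Total = 435.54 + 125.802 = 561.342 ≈ $561.34.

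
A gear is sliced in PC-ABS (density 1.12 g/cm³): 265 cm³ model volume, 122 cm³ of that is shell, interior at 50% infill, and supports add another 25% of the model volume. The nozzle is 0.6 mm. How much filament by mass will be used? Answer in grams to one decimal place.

290.9 g

Infill region = 265 − 122, so 143 cm³.
Deposited infill = 0.50 × 143, so 71.5 cm³.
Support: 0.25 × 265 → 66.25 cm³.
Total extruded = 122 + 71.5 + 66.25 = 259.75 cm³.
Mass = 259.75 × 1.12, so 290.92 g.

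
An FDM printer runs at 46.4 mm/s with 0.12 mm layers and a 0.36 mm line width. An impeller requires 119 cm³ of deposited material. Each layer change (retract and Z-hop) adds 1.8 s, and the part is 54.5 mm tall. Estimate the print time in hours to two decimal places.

16.72 hours

Bead cross-section = 0.12 × 0.36, so 0.0432 mm².
Path length: 119000 mm³ / 0.0432 mm² → 2754629.6 mm.
Extrusion time: 2754629.6 / 46.4 → 59367 s.
Layers = ⌈54.5/0.12⌉ = 455.
Layer-change overhead = 455 × 1.8 = 819 s.
Total = 59367 + 819 = 60186 s = 16.72 hours.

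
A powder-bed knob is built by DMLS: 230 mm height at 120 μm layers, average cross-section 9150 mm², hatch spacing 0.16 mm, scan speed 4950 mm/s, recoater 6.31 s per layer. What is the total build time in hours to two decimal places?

Layers = ⌈230/0.12⌉ = 1917.
Scan path per layer: 9150 / 0.16 → 57187.5 mm.
Laser time per layer: 57187.5 / 4950 → 11.553 s.
Layer cycle = 11.553 + 6.31 = 17.863 s.
1917 layers × 17.863 s/layer = 34243.371 s, i.e. 9.51 hours.

9.51 hours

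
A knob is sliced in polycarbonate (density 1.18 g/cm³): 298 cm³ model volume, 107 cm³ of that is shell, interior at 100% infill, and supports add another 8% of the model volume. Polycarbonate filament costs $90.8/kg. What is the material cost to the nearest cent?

$34.48

Volume inside the shell = 298 − 107 = 191 cm³.
Infill deposited = 1.00 × 191 = 191 cm³.
Support: 0.08 × 298 → 23.84 cm³.
Total printed volume: 107 + 191 + 23.84 → 321.84 cm³.
Mass: 321.84 × 1.18 → 379.7712 g.
At $90.8/kg: 379.7712/1000 × 90.8 = $34.48.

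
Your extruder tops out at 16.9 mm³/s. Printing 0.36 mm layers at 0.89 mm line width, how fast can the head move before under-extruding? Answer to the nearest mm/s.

53 mm/s

A: 0.36 × 0.89 → 0.3204 mm².
Max speed = 16.9 / 0.3204 = 52.75 ≈ 53 mm/s.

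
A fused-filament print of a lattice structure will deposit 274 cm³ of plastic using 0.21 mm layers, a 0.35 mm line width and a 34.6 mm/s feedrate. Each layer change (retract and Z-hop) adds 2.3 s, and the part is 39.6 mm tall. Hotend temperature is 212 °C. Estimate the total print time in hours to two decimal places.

30.05 hours

Line area = 0.21 × 0.35, so 0.0735 mm².
Path length: 274000 mm³ / 0.0735 mm² → 3727891.2 mm.
Print-move time: 3727891.2 / 34.6 → 107742.5 s.
Number of layers: 39.6 / 0.21 → 189 (rounded up).
Non-print overhead: 189 × 2.3 → 434.7 s.
Total = 107742.5 + 434.7 = 108177.2 s = 30.05 hours.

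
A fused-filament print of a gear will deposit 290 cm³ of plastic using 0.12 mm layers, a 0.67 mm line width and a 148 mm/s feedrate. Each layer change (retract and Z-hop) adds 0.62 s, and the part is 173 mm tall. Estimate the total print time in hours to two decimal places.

7.02 hours

Line area = 0.12 × 0.67 = 0.0804 mm².
Path length: 290000 mm³ / 0.0804 mm² → 3606965.2 mm.
Print-move time = 3606965.2 / 148, so 24371.4 s.
Layer count = ceil(173 / 0.12) = 1442.
Layer-change overhead = 1442 × 0.62, so 894.04 s.
Altogether 24371.4 + 894.04 = 25265.44 s, i.e. 7.02 hours.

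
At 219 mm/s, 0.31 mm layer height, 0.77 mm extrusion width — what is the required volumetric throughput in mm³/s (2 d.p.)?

A: 0.31 × 0.77 → 0.2387 mm².
Q = v·A = 219 × 0.2387 = 52.28 mm³/s.

52.28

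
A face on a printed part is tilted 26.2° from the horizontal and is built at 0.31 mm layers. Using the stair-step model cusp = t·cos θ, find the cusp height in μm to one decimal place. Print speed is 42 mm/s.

278.2 μm

cos(26.2°) = 0.8973, so cusp = 0.31 × 0.8973 = 0.278163 mm → 278.2 μm.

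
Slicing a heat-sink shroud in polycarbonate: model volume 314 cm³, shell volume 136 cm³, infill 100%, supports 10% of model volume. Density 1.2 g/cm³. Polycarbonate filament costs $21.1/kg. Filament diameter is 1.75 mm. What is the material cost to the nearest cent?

$8.75

Infill region: 314 − 136 → 178 cm³.
Infill volume = 1.00 × 178, so 178 cm³.
Support = 0.10 × 314, so 31.4 cm³.
Total extruded = 136 + 178 + 31.4 = 345.4 cm³.
Mass = 345.4 × 1.2, so 414.48 g.
At $21.1/kg: 414.48/1000 × 21.1 = $8.75.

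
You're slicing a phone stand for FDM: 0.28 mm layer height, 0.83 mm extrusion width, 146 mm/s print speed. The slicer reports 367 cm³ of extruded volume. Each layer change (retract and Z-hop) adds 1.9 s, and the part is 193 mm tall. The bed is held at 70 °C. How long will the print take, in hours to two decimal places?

3.37 hours

Line area = 0.28 × 0.83 = 0.2324 mm².
Total extruded path = 367000/0.2324 = 1579173.8 mm.
Time extruding = 1579173.8 / 146, so 10816.3 s.
Layers = ⌈193/0.28⌉ = 690.
Layer-change overhead = 690 × 1.9 = 1311 s.
Total = 10816.3 + 1311 = 12127.3 s = 3.37 hours.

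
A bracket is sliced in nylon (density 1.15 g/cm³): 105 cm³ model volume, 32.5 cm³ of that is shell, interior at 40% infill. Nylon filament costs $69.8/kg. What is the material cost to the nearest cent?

$4.94

Interior volume = 105 − 32.5 = 72.5 cm³.
Infill volume = 0.40 × 72.5, so 29 cm³.
Deposited volume = 32.5 + 29 = 61.5 cm³.
Mass = 61.5 × 1.15 = 70.725 g.
At $69.8/kg: 70.725/1000 × 69.8 = $4.94.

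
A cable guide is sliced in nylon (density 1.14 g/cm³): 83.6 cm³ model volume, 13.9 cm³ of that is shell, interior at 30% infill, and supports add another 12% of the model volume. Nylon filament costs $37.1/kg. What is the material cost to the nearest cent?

Volume inside the shell = 83.6 − 13.9, so 69.7 cm³.
Infill deposited: 0.30 × 69.7 → 20.91 cm³.
Support: 0.12 × 83.6 → 10.032 cm³.
Total printed volume = 13.9 + 20.91 + 10.032 = 44.842 cm³.
Mass = 44.842 × 1.14, so 51.11988 g.
Cost = 51.11988 g / 1000 × $37.1/kg = $1.90.

$1.90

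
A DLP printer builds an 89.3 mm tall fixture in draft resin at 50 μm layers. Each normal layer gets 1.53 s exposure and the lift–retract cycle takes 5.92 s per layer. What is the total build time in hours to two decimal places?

3.70 hours

Layer count = ceil(89.3 / 0.05) = 1786.
Each layer takes = 1.53 + 5.92 = 7.45 s.
Build time: 1786 × 7.45 s = 13305.7 s, i.e. 3.70 hours.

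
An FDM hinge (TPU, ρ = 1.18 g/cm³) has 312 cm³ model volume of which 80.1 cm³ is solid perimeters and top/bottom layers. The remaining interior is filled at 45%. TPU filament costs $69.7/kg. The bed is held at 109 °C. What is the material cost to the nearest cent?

Volume inside the shell: 312 − 80.1 → 231.9 cm³.
Deposited infill = 0.45 × 231.9 = 104.355 cm³.
Total extruded = 80.1 + 104.355 = 184.455 cm³.
Mass = 184.455 × 1.18, so 217.6569 g.
At $69.7/kg: 217.6569/1000 × 69.7 = $15.17.

$15.17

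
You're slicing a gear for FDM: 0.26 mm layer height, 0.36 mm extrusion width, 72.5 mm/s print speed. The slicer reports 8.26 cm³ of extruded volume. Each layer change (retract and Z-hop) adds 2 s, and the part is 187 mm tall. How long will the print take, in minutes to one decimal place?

Extrusion cross-section: 0.26 × 0.36 → 0.0936 mm².
Toolpath length = 8.26 cm³ / 0.0936 mm² = 8260 / 0.0936 = 88247.9 mm.
Extrusion time = 88247.9 / 72.5 = 1217.2 s.
Number of layers: 187 / 0.26 → 720 (rounded up).
Layer-change overhead = 720 × 2, so 1440 s.
Total = 1217.2 + 1440 = 2657.2 s = 44.3 minutes.

44.3 minutes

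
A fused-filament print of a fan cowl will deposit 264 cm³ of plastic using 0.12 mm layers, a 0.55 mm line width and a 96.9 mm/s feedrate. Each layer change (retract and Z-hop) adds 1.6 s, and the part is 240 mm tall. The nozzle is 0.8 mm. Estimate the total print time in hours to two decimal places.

12.36 hours

Extrusion cross-section = 0.12 × 0.55, so 0.066 mm².
Total extruded path = 264000/0.066 = 4000000 mm.
Print-move time: 4000000 / 96.9 → 41279.7 s.
Layers = ⌈240/0.12⌉ = 2000.
Layer-change overhead: 2000 × 1.6 → 3200 s.
Altogether 41279.7 + 3200 = 44479.7 s, i.e. 12.36 hours.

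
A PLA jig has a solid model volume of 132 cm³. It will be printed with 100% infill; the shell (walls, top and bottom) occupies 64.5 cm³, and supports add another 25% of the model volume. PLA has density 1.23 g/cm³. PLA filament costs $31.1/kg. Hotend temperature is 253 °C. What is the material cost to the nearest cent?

Volume inside the shell: 132 − 64.5 → 67.5 cm³.
Deposited infill = 1.00 × 67.5, so 67.5 cm³.
Support = 0.25 × 132 = 33 cm³.
Total extruded = 64.5 + 67.5 + 33, so 165 cm³.
Mass: 165 × 1.23 → 202.95 g.
At $31.1/kg: 202.95/1000 × 31.1 = $6.31.

$6.31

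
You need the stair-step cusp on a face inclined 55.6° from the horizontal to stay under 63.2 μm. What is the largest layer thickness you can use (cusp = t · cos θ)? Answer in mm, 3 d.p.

t = h_c / cos θ = 0.0632 / 0.5650 = 0.112 mm.

0.112 mm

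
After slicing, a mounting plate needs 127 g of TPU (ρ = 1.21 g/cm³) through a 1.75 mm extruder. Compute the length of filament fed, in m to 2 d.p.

Extruded volume: 127/1.21 = 104.9587 cm³ (104958.7 mm³).
Cross-section of 1.75 mm filament: π·(1.75/2)² = 2.4053 mm².
L = V/A = 104958.7/2.4053 = 43636.43 mm → 43.64 m.

43.64 m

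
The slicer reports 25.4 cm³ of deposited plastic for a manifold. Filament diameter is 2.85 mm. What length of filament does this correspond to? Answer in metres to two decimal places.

3.98 m

A = π r² = π × 1.425² = 6.3794 mm².
L = 25400 mm³ / 6.3794 mm² = 3981.57 mm, i.e. 3.98 m.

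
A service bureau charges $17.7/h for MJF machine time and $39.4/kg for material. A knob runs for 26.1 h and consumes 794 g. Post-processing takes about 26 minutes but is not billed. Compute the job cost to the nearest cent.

Machine-time cost = 17.7 × 26.1 = $461.97.
Feedstock cost: 39.4 × 794/1000 → $31.2836.
Job cost: 461.97 + 31.2836 = 493.2536 ≈ $493.25.

$493.25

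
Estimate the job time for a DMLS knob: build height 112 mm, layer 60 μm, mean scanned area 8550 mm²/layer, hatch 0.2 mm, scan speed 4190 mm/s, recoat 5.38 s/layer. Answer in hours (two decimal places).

8.08 hours

Layer count = ceil(112 / 0.06) = 1867.
Scan path per layer: 8550 / 0.2 → 42750 mm.
Laser time per layer: 42750 / 4190 → 10.2029 s.
Time per layer = 10.2029 + 5.38, so 15.5829 s.
Total: 1867 × 15.5829 s = 29093.2743 s → 8.08 hours.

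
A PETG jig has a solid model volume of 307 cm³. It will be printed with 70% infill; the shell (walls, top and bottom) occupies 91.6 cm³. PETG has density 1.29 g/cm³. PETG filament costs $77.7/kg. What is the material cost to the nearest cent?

$24.29

Volume inside the shell: 307 − 91.6 → 215.4 cm³.
Deposited infill: 0.70 × 215.4 → 150.78 cm³.
Total extruded = 91.6 + 150.78, so 242.38 cm³.
Mass = 242.38 × 1.29 = 312.6702 g.
Cost = 312.6702 g / 1000 × $77.7/kg = $24.29.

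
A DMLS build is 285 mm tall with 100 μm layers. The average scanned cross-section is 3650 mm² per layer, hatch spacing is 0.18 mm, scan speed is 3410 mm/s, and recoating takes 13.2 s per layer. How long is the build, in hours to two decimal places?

Layers = ⌈285/0.1⌉ = 2850.
Hatch length per layer: 3650 / 0.18 → 20277.8 mm.
Per-layer scan time: 20277.8 / 3410 → 5.9466 s.
Layer cycle: 5.9466 + 13.2 → 19.1466 s.
Total: 2850 × 19.1466 s = 54567.81 s → 15.16 hours.

15.16 hours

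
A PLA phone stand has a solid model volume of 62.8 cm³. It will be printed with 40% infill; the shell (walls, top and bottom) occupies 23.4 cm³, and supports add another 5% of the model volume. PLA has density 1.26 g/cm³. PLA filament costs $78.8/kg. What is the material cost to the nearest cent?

$4.20

Volume inside the shell: 62.8 − 23.4 → 39.4 cm³.
Infill volume: 0.40 × 39.4 → 15.76 cm³.
Support: 0.05 × 62.8 → 3.14 cm³.
Deposited volume = 23.4 + 15.76 + 3.14 = 42.3 cm³.
Mass = 42.3 × 1.26 = 53.298 g.
Cost = 53.298 g / 1000 × $78.8/kg = $4.20.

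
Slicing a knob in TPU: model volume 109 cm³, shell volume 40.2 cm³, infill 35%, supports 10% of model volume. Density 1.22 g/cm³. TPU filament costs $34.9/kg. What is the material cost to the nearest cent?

Infill region = 109 − 40.2, so 68.8 cm³.
Deposited infill = 0.35 × 68.8, so 24.08 cm³.
Support = 0.10 × 109, so 10.9 cm³.
Deposited volume: 40.2 + 24.08 + 10.9 → 75.18 cm³.
Mass: 75.18 × 1.22 → 91.7196 g.
Cost = 91.7196 g / 1000 × $34.9/kg = $3.20.

$3.20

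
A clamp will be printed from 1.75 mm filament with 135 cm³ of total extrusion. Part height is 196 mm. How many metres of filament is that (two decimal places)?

56.13 m

Cross-section of 1.75 mm filament: π·(1.75/2)² = 2.4053 mm².
Length = 135 cm³ / 2.4053 mm² = 135000 / 2.4053 = 56126.05 mm = 56.13 m.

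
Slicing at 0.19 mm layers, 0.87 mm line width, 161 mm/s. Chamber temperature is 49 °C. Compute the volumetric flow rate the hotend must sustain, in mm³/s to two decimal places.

26.61

Extrusion cross-section = 0.19 × 0.87, so 0.1653 mm².
Volumetric flow = 161 × 0.1653 = 26.61 mm³/s.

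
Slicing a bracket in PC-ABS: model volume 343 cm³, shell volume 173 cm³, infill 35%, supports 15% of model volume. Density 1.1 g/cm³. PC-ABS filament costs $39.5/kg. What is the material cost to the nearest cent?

Interior volume = 343 − 173, so 170 cm³.
Infill deposited = 0.35 × 170 = 59.5 cm³.
Support = 0.15 × 343, so 51.45 cm³.
Total printed volume: 173 + 59.5 + 51.45 → 283.95 cm³.
Mass = 283.95 × 1.1 = 312.345 g.
Cost = 312.345 g / 1000 × $39.5/kg = $12.34.

$12.34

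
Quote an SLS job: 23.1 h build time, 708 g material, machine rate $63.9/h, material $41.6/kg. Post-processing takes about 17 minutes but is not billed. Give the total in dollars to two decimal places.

$1505.54

Machine cost = 63.9 × 23.1 = $1476.09.
Material charge = 41.6 × 708/1000, so $29.4528.
Job cost: 1476.09 + 29.4528 = 1505.5428 ≈ $1505.54.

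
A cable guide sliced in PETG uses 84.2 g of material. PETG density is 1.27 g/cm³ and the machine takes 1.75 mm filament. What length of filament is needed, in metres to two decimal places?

Extruded volume: 84.2/1.27 = 66.2992 cm³ (66299.2 mm³).
Cross-section of 1.75 mm filament: π·(1.75/2)² = 2.4053 mm².
L = V/A = 66299.2/2.4053 = 27563.8 mm → 27.56 m.

27.56 m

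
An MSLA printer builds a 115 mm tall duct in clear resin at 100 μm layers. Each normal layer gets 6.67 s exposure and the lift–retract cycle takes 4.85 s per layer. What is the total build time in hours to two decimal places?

Layers = ⌈115/0.1⌉ = 1150.
Per-layer time = 6.67 + 4.85 = 11.52 s.
Build time: 1150 × 11.52 s = 13248 s, i.e. 3.68 hours.

3.68 hours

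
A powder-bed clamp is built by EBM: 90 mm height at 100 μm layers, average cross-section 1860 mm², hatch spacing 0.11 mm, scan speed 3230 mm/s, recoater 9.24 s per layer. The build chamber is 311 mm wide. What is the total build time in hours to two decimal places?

3.62 hours

Layers = ⌈90/0.1⌉ = 900.
Per-layer scan distance = 1860 / 0.11, so 16909.1 mm.
Per-layer scan time = 16909.1 / 3230 = 5.235 s.
Time per layer = 5.235 + 9.24 = 14.475 s.
Build time = 900 × 14.475 = 13027.5 s = 3.62 hours.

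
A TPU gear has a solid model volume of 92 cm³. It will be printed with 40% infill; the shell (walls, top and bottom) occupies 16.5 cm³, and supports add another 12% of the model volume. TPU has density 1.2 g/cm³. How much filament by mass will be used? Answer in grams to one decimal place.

Interior volume: 92 − 16.5 → 75.5 cm³.
Infill deposited = 0.40 × 75.5 = 30.2 cm³.
Support = 0.12 × 92 = 11.04 cm³.
Total extruded: 16.5 + 30.2 + 11.04 → 57.74 cm³.
Mass = 57.74 × 1.2, so 69.288 g.

69.3 g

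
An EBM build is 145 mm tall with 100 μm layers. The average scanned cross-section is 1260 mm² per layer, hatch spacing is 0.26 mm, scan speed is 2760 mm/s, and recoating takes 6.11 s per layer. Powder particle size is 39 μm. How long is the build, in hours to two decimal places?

Number of layers: 145 / 0.1 → 1450 (rounded up).
Hatch length per layer = 1260 / 0.26, so 4846.2 mm.
Scan time per layer: 4846.2 / 2760 → 1.7559 s.
Layer cycle = 1.7559 + 6.11 = 7.8659 s.
Build time = 1450 × 7.8659 = 11405.555 s = 3.17 hours.

3.17 hours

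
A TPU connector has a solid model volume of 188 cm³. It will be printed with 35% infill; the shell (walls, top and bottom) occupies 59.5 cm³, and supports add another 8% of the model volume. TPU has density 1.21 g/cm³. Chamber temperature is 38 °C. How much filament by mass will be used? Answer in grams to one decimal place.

Infill region = 188 − 59.5, so 128.5 cm³.
Infill volume = 0.35 × 128.5, so 44.975 cm³.
Support = 0.08 × 188, so 15.04 cm³.
Total printed volume: 59.5 + 44.975 + 15.04 → 119.515 cm³.
Mass = 119.515 × 1.21, so 144.61315 g.

144.6 g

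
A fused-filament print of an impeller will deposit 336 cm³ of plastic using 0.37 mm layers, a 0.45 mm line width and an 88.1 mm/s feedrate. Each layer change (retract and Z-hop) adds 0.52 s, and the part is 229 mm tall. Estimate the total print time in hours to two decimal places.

Extrusion cross-section: 0.37 × 0.45 → 0.1665 mm².
Total extruded path = 336000/0.1665 = 2018018 mm.
Time extruding: 2018018 / 88.1 → 22906 s.
Layer count = ceil(229 / 0.37) = 619.
Z-hop total: 619 × 0.52 → 321.88 s.
Altogether 22906 + 321.88 = 23227.88 s, i.e. 6.45 hours.

6.45 hours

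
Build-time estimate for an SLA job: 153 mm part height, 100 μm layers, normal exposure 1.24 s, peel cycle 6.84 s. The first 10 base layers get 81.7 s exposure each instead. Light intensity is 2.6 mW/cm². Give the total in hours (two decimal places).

3.66 hours

Number of layers: 153 / 0.1 → 1530 (rounded up).
Base layers = 10 × (81.7 + 6.84), so 885.4 s.
Remaining layers: 1520 × (1.24 + 6.84) → 12281.6 s.
Sum: 885.4 + 12281.6 = 13167 s → 3.66 hours.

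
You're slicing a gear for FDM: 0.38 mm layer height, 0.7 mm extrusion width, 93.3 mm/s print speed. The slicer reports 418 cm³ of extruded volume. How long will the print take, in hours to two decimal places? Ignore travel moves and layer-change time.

Line area = 0.38 × 0.7, so 0.266 mm².
Total extruded path = 418000/0.266 = 1571428.6 mm.
Time extruding: 1571428.6 / 93.3 → 16842.8 s.
Converting: 16842.8 s = 4.68 hours.

4.68 hours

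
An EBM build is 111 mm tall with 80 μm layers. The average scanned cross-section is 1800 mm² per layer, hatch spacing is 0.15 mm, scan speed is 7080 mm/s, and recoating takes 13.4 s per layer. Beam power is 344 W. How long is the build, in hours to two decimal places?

5.82 hours

Number of layers: 111 / 0.08 → 1388 (rounded up).
Hatch length per layer = 1800 / 0.15, so 12000 mm.
Beam time per layer: 12000 / 7080 → 1.6949 s.
Layer cycle = 1.6949 + 13.4, so 15.0949 s.
1388 layers × 15.0949 s/layer = 20951.7212 s, i.e. 5.82 hours.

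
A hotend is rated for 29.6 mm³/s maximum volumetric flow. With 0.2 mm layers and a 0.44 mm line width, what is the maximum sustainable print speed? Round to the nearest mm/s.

336 mm/s

A = 0.2 × 0.44 = 0.088 mm².
v_max = Q/A = 29.6/0.088 = 336.36 mm/s → 336 mm/s.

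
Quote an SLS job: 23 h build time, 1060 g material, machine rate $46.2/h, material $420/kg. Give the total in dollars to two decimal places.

Time charge: 46.2 × 23 → $1062.60.
Material charge: 420 × 1060/1000 → $445.20.
Job cost: 1062.60 + 445.20 = $1507.80.

$1507.80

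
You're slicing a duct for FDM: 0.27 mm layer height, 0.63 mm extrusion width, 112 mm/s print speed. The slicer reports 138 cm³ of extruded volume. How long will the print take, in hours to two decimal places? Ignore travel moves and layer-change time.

2.01 hours

Extrusion cross-section: 0.27 × 0.63 → 0.1701 mm².
Path length: 138000 mm³ / 0.1701 mm² → 811287.5 mm.
Print-move time = 811287.5 / 112 = 7243.6 s.
7243.6 s = 2.01 hours.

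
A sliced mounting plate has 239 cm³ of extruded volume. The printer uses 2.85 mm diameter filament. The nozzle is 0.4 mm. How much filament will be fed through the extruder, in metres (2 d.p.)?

37.46 m

A = π r² = π × 1.425² = 6.3794 mm².
Length = 239 cm³ / 6.3794 mm² = 239000 / 6.3794 = 37464.34 mm = 37.46 m.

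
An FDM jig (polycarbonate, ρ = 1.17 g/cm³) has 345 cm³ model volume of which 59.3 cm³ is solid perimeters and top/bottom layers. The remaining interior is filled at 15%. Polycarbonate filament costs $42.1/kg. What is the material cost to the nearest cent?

Interior volume = 345 − 59.3 = 285.7 cm³.
Infill deposited = 0.15 × 285.7 = 42.855 cm³.
Total extruded = 59.3 + 42.855 = 102.155 cm³.
Mass = 102.155 × 1.17, so 119.52135 g.
At $42.1/kg: 119.52135/1000 × 42.1 = $5.03.

$5.03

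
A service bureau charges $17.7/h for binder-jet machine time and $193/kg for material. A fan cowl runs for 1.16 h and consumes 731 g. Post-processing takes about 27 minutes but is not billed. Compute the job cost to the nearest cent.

$161.62

Machine cost = 17.7 × 1.16 = $20.532.
Material charge = 193 × 731/1000, so $141.083.
Job cost: 20.532 + 141.083 = 161.615 ≈ $161.62.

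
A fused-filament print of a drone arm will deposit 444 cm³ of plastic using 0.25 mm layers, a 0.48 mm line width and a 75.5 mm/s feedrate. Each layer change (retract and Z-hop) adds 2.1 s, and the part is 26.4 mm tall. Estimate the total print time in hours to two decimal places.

13.67 hours

Extrusion cross-section = 0.25 × 0.48 = 0.12 mm².
Toolpath length = 444 cm³ / 0.12 mm² = 444000 / 0.12 = 3700000 mm.
Print-move time = 3700000 / 75.5 = 49006.6 s.
Layers = ⌈26.4/0.25⌉ = 106.
Z-hop total = 106 × 2.1, so 222.6 s.
Total = 49006.6 + 222.6 = 49229.2 s = 13.67 hours.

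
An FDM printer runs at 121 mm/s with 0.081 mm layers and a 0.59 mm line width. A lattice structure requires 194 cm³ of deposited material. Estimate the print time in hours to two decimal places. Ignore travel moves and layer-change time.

9.32 hours

Bead cross-section: 0.081 × 0.59 → 0.04779 mm².
Total extruded path = 194000/0.04779 = 4059426.7 mm.
Extrusion time: 4059426.7 / 121 → 33549 s.
That's 33549 s → 9.32 hours.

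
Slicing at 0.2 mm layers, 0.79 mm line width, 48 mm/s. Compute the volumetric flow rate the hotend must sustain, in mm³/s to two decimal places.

7.58

Extrusion cross-section: 0.2 × 0.79 → 0.158 mm².
Q = v·A = 48 × 0.158 = 7.58 mm³/s.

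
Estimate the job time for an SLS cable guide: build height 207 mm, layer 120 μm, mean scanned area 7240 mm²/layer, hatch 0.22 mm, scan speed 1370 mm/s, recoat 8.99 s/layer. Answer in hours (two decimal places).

Layer count = ceil(207 / 0.12) = 1725.
Scan path per layer: 7240 / 0.22 → 32909.1 mm.
Per-layer scan time = 32909.1 / 1370 = 24.0212 s.
Per-layer time = 24.0212 + 8.99, so 33.0112 s.
Build time = 1725 × 33.0112 = 56944.32 s = 15.82 hours.

15.82 hours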